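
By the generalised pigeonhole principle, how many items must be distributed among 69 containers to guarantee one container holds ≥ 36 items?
n = (36 − 1)·69 + 1 = 2416

By the generalised pigeonhole principle, to guarantee some box contains ≥ r objects we need more than (r − 1) · k objects total. Threshold: n = (r − 1) · k + 1. With r = 36 and k = 69: n = 35 · 69 + 1 = 2415 + 1 = 2416. For n = 2415 = 35 · 69, we can put exactly 35 objects in every box, avoiding 36 in any single one — so 2416 is tight.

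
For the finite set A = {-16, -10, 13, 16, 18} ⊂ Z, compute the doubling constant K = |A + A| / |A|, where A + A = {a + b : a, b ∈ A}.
K = |A + A| / |A| = 15/5 = 3

Enumerate A + A = {a + b : a, b ∈ A}. With |A| = 5, there are |A|^2 = 25 ordered sum pairs; collecting distinct values, A + A = {-32, -26, -20, -3, 0, 2, 3, 6, 8, 26, 29, 31, 32, 34, 36}, so |A + A| = 15. Thus K = 15/5 = 3. For comparison, the minimum possible |A + A| over all 5-element sets is 2·5 − 1 = 9 (so min K = 9/5), attained only by arithmetic progressions.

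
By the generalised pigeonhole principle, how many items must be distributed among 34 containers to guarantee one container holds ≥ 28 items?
n = (28 − 1)·34 + 1 = 919

By the generalised pigeonhole principle, to guarantee some box contains ≥ r objects we need more than (r − 1) · k objects total. Threshold: n = (r − 1) · k + 1. With r = 28 and k = 34: n = 27 · 34 + 1 = 918 + 1 = 919. For n = 918 = 27 · 34, we can put exactly 27 objects in every box, avoiding 28 in any single one — so 919 is tight.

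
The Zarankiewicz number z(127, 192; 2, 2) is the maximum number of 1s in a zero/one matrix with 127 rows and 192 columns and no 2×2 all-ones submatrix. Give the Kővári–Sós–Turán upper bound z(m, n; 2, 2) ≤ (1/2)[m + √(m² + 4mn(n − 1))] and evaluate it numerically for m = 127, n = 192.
z(127, 192; 2, 2) ≤ (1/2)[127 + √(127² + 4·127·192·191)] = (1/2)[127 + √18645505] = 2222.5221

Kővári–Sós–Turán: let r_1, ..., r_127 be the row sums and z = Σ r_i the total number of 1s. Each pair of columns can share at most one row with both entries 1 (else a 2×2 all-ones block appears), so Σ_i C(r_i, 2) ≤ C(192, 2) = 18336. By convexity Σ_i C(r_i, 2) ≥ 127·C(z/127, 2) = z(z − 127)/(2·127), giving z² − 127z − 127·192·191 ≤ 0 and hence z ≤ (1/2)[127 + √(16129 + 4·4657344)] = (1/2)[127 + √18645505] ≈ (1/2)(127 + 4318.0441) = 2222.5221.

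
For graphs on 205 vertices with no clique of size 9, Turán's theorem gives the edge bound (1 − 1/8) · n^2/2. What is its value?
Turán density bound = (7/8) · 205^2/2 = 294175/16 ≈ 18385.9375

Turán's theorem: ex(n, K_{r+1}) is achieved by the complete r-partite Turán graph T(n, r) with parts as balanced as possible, and is at most (1 − 1/r) · n^2/2. For r = 8, n = 205: the density bound is (7/8) · 42025/2 = 294175/16 ≈ 18385.9375. The integer-valued extremum is e(T(205, 8)) = 18385, which is strictly less than the density bound 294175/16 since 8 ∤ 205 (the parts of T(205, 8) cannot all be equal).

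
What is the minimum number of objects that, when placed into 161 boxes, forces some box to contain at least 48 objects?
n = (48 − 1)·161 + 1 = 7568

By the generalised pigeonhole principle, to guarantee some box contains ≥ r objects we need more than (r − 1) · k objects total. Threshold: n = (r − 1) · k + 1. With r = 48 and k = 161: n = 47 · 161 + 1 = 7567 + 1 = 7568. For n = 7567 = 47 · 161, we can put exactly 47 objects in every box, avoiding 48 in any single one — so 7568 is tight.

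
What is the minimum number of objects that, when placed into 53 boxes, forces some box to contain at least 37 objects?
n = (37 − 1)·53 + 1 = 1909

By the generalised pigeonhole principle, to guarantee some box contains ≥ r objects we need more than (r − 1) · k objects total. Threshold: n = (r − 1) · k + 1. With r = 37 and k = 53: n = 36 · 53 + 1 = 1908 + 1 = 1909. For n = 1908 = 36 · 53, we can put exactly 36 objects in every box, avoiding 37 in any single one — so 1909 is tight.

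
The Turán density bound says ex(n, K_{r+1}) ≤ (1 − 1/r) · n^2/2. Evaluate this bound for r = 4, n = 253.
Turán density bound = (3/4) · 253^2/2 = 192027/8 ≈ 24003.375

Turán's theorem: ex(n, K_{r+1}) is achieved by the complete r-partite Turán graph T(n, r) with parts as balanced as possible, and is at most (1 − 1/r) · n^2/2. For r = 4, n = 253: the density bound is (3/4) · 64009/2 = 192027/8 ≈ 24003.375. The integer-valued extremum is e(T(253, 4)) = 24003, which is strictly less than the density bound 192027/8 since 4 ∤ 253 (the parts of T(253, 4) cannot all be equal).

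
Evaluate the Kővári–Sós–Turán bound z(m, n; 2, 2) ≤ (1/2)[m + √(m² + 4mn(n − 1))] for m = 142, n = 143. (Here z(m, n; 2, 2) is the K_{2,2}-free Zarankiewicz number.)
z(142, 143; 2, 2) ≤ (1/2)[142 + √(142² + 4·142·143·142)] = (1/2)[142 + √11553972] = 1770.5567

Kővári–Sós–Turán: let r_1, ..., r_142 be the row sums and z = Σ r_i the total number of 1s. Each pair of columns can share at most one row with both entries 1 (else a 2×2 all-ones block appears), so Σ_i C(r_i, 2) ≤ C(143, 2) = 10153. By convexity Σ_i C(r_i, 2) ≥ 142·C(z/142, 2) = z(z − 142)/(2·142), giving z² − 142z − 142·143·142 ≤ 0 and hence z ≤ (1/2)[142 + √(20164 + 4·2883452)] = (1/2)[142 + √11553972] ≈ (1/2)(142 + 3399.1134) = 1770.5567.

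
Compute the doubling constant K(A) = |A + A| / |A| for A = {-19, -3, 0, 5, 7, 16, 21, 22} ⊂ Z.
K = |A + A| / |A| = 33/8

Enumerate A + A = {a + b : a, b ∈ A}. With |A| = 8, there are |A|^2 = 64 ordered sum pairs; collecting distinct values, A + A = {-38, -22, -19, -14, -12, -6, -3, 0, 2, 3, 4, 5, 7, 10, 12, 13, 14, 16, 18, 19, 21, 22, 23, 26, 27, 28, 29, 32, 37, 38, 42, 43, 44}, so |A + A| = 33. Thus K = 33/8. For comparison, the minimum possible |A + A| over all 8-element sets is 2·8 − 1 = 15 (so min K = 15/8), attained only by arithmetic progressions.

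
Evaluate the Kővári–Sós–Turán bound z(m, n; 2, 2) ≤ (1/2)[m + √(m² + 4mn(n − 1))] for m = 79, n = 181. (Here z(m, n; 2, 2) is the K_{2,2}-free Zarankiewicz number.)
z(79, 181; 2, 2) ≤ (1/2)[79 + √(79² + 4·79·181·180)] = (1/2)[79 + √10301521] = 1644.2991

Kővári–Sós–Turán: let r_1, ..., r_79 be the row sums and z = Σ r_i the total number of 1s. Each pair of columns can share at most one row with both entries 1 (else a 2×2 all-ones block appears), so Σ_i C(r_i, 2) ≤ C(181, 2) = 16290. By convexity Σ_i C(r_i, 2) ≥ 79·C(z/79, 2) = z(z − 79)/(2·79), giving z² − 79z − 79·181·180 ≤ 0 and hence z ≤ (1/2)[79 + √(6241 + 4·2573820)] = (1/2)[79 + √10301521] ≈ (1/2)(79 + 3209.5983) = 1644.2991.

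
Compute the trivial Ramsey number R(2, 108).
R(2, 108) = 108

R(2, k) = k for all k ≥ 2: in a 2-colouring of K_k, either some edge is red (a red K_2) or all edges are blue (a blue K_k). And K_{107} coloured all-blue has no blue K_108, so R(2, 108) > 107. Hence R(2, 108) = 108.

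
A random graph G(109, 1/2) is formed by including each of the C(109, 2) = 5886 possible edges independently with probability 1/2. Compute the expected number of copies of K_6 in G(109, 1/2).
E[# K_6] = C(109, 6) · (1/2)^C(6, 2) = 2025023364 / 2^15 = 506255841/8192 ≈ 61798.808716

For each 6-subset S of vertices (there are C(109, 6) = 2025023364 such S), let X_S = 1 if S induces a K_6 (all C(6, 2) = 15 edges present). Then P(X_S = 1) = (1/2)^15 = 1/32768. By linearity of expectation, E[# K_6] = C(109, 6) · (1/2)^15 = 2025023364 / 32768 = 506255841/8192 ≈ 61798.808716.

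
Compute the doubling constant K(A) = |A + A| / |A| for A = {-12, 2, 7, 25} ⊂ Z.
K = |A + A| / |A| = 10/4 = 5/2

Enumerate A + A = {a + b : a, b ∈ A}. With |A| = 4, there are |A|^2 = 16 ordered sum pairs; collecting distinct values, A + A = {-24, -10, -5, 4, 9, 13, 14, 27, 32, 50}, so |A + A| = 10. Thus K = 10/4 = 5/2. For comparison, the minimum possible |A + A| over all 4-element sets is 2·4 − 1 = 7 (so min K = 7/4), attained only by arithmetic progressions.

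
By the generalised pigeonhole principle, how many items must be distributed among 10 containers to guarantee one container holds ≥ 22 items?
n = (22 − 1)·10 + 1 = 211

By the generalised pigeonhole principle, to guarantee some box contains ≥ r objects we need more than (r − 1) · k objects total. Threshold: n = (r − 1) · k + 1. With r = 22 and k = 10: n = 21 · 10 + 1 = 210 + 1 = 211. For n = 210 = 21 · 10, we can put exactly 21 objects in every box, avoiding 22 in any single one — so 211 is tight.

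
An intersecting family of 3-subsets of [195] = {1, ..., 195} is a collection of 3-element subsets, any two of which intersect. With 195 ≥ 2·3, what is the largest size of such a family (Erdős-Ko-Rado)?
max |F| = C(194, 2) = 18721

The Erdős-Ko-Rado theorem states: for n ≥ 2k, an intersecting family of k-subsets of an n-element set has size at most C(n − 1, k − 1), with equality for 'star' families {A ⊆ [n] : |A| = k, i ∈ A} (fix an element i). For n = 195, k = 3: C(194, 2) = 18721.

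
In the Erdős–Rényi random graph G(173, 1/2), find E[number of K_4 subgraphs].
E[# K_4] = C(173, 4) · (1/2)^C(4, 2) = 36041955 / 2^6 = 563155.546875

For each 4-subset S of vertices (there are C(173, 4) = 36041955 such S), let X_S = 1 if S induces a K_4 (all C(4, 2) = 6 edges present). Then P(X_S = 1) = (1/2)^6 = 1/64. By linearity of expectation, E[# K_4] = C(173, 4) · (1/2)^6 = 36041955 / 64 = 563155.546875.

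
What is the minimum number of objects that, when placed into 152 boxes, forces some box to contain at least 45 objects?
n = (45 − 1)·152 + 1 = 6689

By the generalised pigeonhole principle, to guarantee some box contains ≥ r objects we need more than (r − 1) · k objects total. Threshold: n = (r − 1) · k + 1. With r = 45 and k = 152: n = 44 · 152 + 1 = 6688 + 1 = 6689. For n = 6688 = 44 · 152, we can put exactly 44 objects in every box, avoiding 45 in any single one — so 6689 is tight.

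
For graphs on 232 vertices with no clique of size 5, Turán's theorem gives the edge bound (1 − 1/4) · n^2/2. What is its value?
Turán density bound = (3/4) · 232^2/2 = 20184

Turán's theorem: ex(n, K_{r+1}) is achieved by the complete r-partite Turán graph T(n, r) with parts as balanced as possible, and is at most (1 − 1/r) · n^2/2. For r = 4, n = 232: the density bound is (3/4) · 53824/2 = 20184. Since 4 ∣ 232, the Turán graph T(232, 4) has parts of equal size 58, and its edge count e(T(232, 4)) = 20184 attains the density bound exactly.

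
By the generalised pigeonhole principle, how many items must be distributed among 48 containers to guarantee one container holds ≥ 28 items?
n = (28 − 1)·48 + 1 = 1297

By the generalised pigeonhole principle, to guarantee some box contains ≥ r objects we need more than (r − 1) · k objects total. Threshold: n = (r − 1) · k + 1. With r = 28 and k = 48: n = 27 · 48 + 1 = 1296 + 1 = 1297. For n = 1296 = 27 · 48, we can put exactly 27 objects in every box, avoiding 28 in any single one — so 1297 is tight.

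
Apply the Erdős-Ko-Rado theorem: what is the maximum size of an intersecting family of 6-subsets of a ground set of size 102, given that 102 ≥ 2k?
max |F| = C(101, 5) = 79208745

Erdős-Ko-Rado (1961): when n ≥ 2k, max |F| = C(n−1, k−1). The bound is attained by the star {A : i ∈ A} for any fixed i ∈ [n]. Here C(102−1, 6−1) = C(101, 5) = 79208745.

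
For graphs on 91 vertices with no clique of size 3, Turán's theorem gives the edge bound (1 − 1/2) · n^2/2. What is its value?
Turán density bound = (1/2) · 91^2/2 = 8281/4 ≈ 2070.25

Turán's theorem: ex(n, K_{r+1}) is achieved by the complete r-partite Turán graph T(n, r) with parts as balanced as possible, and is at most (1 − 1/r) · n^2/2. For r = 2, n = 91: the density bound is (1/2) · 8281/2 = 8281/4 ≈ 2070.25. The integer-valued extremum is e(T(91, 2)) = 2070, which is strictly less than the density bound 8281/4 since 2 ∤ 91 (the parts of T(91, 2) cannot all be equal).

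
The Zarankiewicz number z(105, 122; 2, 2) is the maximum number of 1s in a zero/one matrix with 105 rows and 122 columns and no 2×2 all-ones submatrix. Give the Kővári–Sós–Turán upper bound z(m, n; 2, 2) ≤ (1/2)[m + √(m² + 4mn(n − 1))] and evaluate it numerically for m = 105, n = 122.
z(105, 122; 2, 2) ≤ (1/2)[105 + √(105² + 4·105·122·121)] = (1/2)[105 + √6211065] = 1298.6004

Kővári–Sós–Turán: let r_1, ..., r_105 be the row sums and z = Σ r_i the total number of 1s. Each pair of columns can share at most one row with both entries 1 (else a 2×2 all-ones block appears), so Σ_i C(r_i, 2) ≤ C(122, 2) = 7381. By convexity Σ_i C(r_i, 2) ≥ 105·C(z/105, 2) = z(z − 105)/(2·105), giving z² − 105z − 105·122·121 ≤ 0 and hence z ≤ (1/2)[105 + √(11025 + 4·1550010)] = (1/2)[105 + √6211065] ≈ (1/2)(105 + 2492.2008) = 1298.6004.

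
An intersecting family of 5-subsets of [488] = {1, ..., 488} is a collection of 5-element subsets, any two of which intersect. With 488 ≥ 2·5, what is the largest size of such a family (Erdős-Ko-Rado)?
max |F| = C(487, 4) = 2314947195

Erdős-Ko-Rado (1961): when n ≥ 2k, max |F| = C(n−1, k−1). The bound is attained by the star {A : i ∈ A} for any fixed i ∈ [n]. Here C(488−1, 5−1) = C(487, 4) = 2314947195.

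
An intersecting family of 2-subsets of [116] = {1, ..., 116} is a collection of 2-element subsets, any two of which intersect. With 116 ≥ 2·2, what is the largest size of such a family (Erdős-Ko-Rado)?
max |F| = C(115, 1) = 115

Erdős-Ko-Rado (1961): when n ≥ 2k, max |F| = C(n−1, k−1). The bound is attained by the star {A : i ∈ A} for any fixed i ∈ [n]. Here C(116−1, 2−1) = C(115, 1) = 115.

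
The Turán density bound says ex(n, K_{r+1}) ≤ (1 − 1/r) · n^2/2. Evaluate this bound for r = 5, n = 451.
Turán density bound = (4/5) · 451^2/2 = 406802/5 ≈ 81360.4

Turán's theorem: ex(n, K_{r+1}) is achieved by the complete r-partite Turán graph T(n, r) with parts as balanced as possible, and is at most (1 − 1/r) · n^2/2. For r = 5, n = 451: the density bound is (4/5) · 203401/2 = 406802/5 ≈ 81360.4. The integer-valued extremum is e(T(451, 5)) = 81360, which is strictly less than the density bound 406802/5 since 5 ∤ 451 (the parts of T(451, 5) cannot all be equal).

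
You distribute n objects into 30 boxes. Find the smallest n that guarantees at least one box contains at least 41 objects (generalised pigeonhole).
n = (41 − 1)·30 + 1 = 1201

By the generalised pigeonhole principle, to guarantee some box contains ≥ r objects we need more than (r − 1) · k objects total. Threshold: n = (r − 1) · k + 1. With r = 41 and k = 30: n = 40 · 30 + 1 = 1200 + 1 = 1201. For n = 1200 = 40 · 30, we can put exactly 40 objects in every box, avoiding 41 in any single one — so 1201 is tight.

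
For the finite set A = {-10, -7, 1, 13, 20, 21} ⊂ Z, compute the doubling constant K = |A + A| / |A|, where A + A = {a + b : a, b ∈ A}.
K = |A + A| / |A| = 20/6 = 10/3

Enumerate A + A = {a + b : a, b ∈ A}. With |A| = 6, there are |A|^2 = 36 ordered sum pairs; collecting distinct values, A + A = {-20, -17, -14, -9, -6, 2, 3, 6, 10, 11, 13, 14, 21, 22, 26, 33, 34, 40, 41, 42}, so |A + A| = 20. Thus K = 20/6 = 10/3. For comparison, the minimum possible |A + A| over all 6-element sets is 2·6 − 1 = 11 (so min K = 11/6), attained only by arithmetic progressions.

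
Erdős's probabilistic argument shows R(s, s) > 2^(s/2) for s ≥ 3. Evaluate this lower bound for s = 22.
2^(22/2) = 2048; so R(22, 22) > 2048

Colour each edge of K_n uniformly at random with red/blue. The expected number of monochromatic K_22 is C(n, 22) · 2 · 2^(−C(22,2)). If C(n, 22) · 2^(1 − C(22,2)) < 1, then with positive probability no monochromatic K_22 exists, so R(22, 22) > n. The standard estimate C(n, 22) ≤ n^22/22! shows this inequality holds whenever n ≤ 2^(22/2) (since 22! · 2^(C(22,2) − 1) > 2^(22^2/2) ≥ n^22). Hence R(22, 22) > 2^(22/2) = 2048.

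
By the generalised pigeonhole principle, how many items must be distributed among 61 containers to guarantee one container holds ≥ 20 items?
n = (20 − 1)·61 + 1 = 1160

By the generalised pigeonhole principle, to guarantee some box contains ≥ r objects we need more than (r − 1) · k objects total. Threshold: n = (r − 1) · k + 1. With r = 20 and k = 61: n = 19 · 61 + 1 = 1159 + 1 = 1160. For n = 1159 = 19 · 61, we can put exactly 19 objects in every box, avoiding 20 in any single one — so 1160 is tight.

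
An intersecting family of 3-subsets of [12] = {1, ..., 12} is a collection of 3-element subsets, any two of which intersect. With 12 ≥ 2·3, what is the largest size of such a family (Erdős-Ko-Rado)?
max |F| = C(11, 2) = 55

Erdős-Ko-Rado (1961): when n ≥ 2k, max |F| = C(n−1, k−1). The bound is attained by the star {A : i ∈ A} for any fixed i ∈ [n]. Here C(12−1, 3−1) = C(11, 2) = 55.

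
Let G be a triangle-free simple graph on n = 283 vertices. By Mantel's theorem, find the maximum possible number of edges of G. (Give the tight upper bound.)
ex(283, K_3) = ⌊283^2/4⌋ = 20022

Mantel (1907): a triangle-free graph on n vertices has at most ⌊n^2/4⌋ edges, with equality for the complete bipartite graph K_{⌊n/2⌋, ⌈n/2⌉}. For n = 283: ⌊283^2/4⌋ = ⌊80089/4⌋ = 20022. The extremal graph is K_{141, 142}, which has 141·142 = 20022 edges.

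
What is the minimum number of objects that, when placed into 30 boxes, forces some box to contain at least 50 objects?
n = (50 − 1)·30 + 1 = 1471

By the generalised pigeonhole principle, to guarantee some box contains ≥ r objects we need more than (r − 1) · k objects total. Threshold: n = (r − 1) · k + 1. With r = 50 and k = 30: n = 49 · 30 + 1 = 1470 + 1 = 1471. For n = 1470 = 49 · 30, we can put exactly 49 objects in every box, avoiding 50 in any single one — so 1471 is tight.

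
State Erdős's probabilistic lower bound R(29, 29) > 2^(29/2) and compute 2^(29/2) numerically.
2^(29/2) = 23170.475; so R(29, 29) > 23170.475

Colour each edge of K_n uniformly at random with red/blue. The expected number of monochromatic K_29 is C(n, 29) · 2 · 2^(−C(29,2)). If C(n, 29) · 2^(1 − C(29,2)) < 1, then with positive probability no monochromatic K_29 exists, so R(29, 29) > n. The standard estimate C(n, 29) ≤ n^29/29! shows this inequality holds whenever n ≤ 2^(29/2) (since 29! · 2^(C(29,2) − 1) > 2^(29^2/2) ≥ n^29). Hence R(29, 29) > 2^(29/2) = 23170.475.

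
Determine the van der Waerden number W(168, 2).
W(168, 2) = 168 + 1 = 169

A 2-term AP is any pair of integers, so a monochromatic 2-AP exists iff some colour is used at least twice. With 168 colours, the colouring i ↦ i on {1, ..., 168} uses each colour once, avoiding any monochromatic pair, so W(168, 2) > 168. For {1, ..., 169}, pigeonhole forces two integers of the same colour, which form a monochromatic 2-AP. Hence W(168, 2) = 169.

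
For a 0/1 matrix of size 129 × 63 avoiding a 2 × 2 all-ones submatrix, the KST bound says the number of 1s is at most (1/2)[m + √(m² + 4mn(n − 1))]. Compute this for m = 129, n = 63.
z(129, 63; 2, 2) ≤ (1/2)[129 + √(129² + 4·129·63·62)] = (1/2)[129 + √2032137] = 777.2652

Kővári–Sós–Turán: let r_1, ..., r_129 be the row sums and z = Σ r_i the total number of 1s. Each pair of columns can share at most one row with both entries 1 (else a 2×2 all-ones block appears), so Σ_i C(r_i, 2) ≤ C(63, 2) = 1953. By convexity Σ_i C(r_i, 2) ≥ 129·C(z/129, 2) = z(z − 129)/(2·129), giving z² − 129z − 129·63·62 ≤ 0 and hence z ≤ (1/2)[129 + √(16641 + 4·503874)] = (1/2)[129 + √2032137] ≈ (1/2)(129 + 1425.5304) = 777.2652.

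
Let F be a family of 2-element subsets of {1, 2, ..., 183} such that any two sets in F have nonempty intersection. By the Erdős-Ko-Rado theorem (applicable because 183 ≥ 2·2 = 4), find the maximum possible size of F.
max |F| = C(182, 1) = 182

The Erdős-Ko-Rado theorem states: for n ≥ 2k, an intersecting family of k-subsets of an n-element set has size at most C(n − 1, k − 1), with equality for 'star' families {A ⊆ [n] : |A| = k, i ∈ A} (fix an element i). For n = 183, k = 2: C(182, 1) = 182.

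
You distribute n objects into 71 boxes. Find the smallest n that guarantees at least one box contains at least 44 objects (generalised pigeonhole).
n = (44 − 1)·71 + 1 = 3054

By the generalised pigeonhole principle, to guarantee some box contains ≥ r objects we need more than (r − 1) · k objects total. Threshold: n = (r − 1) · k + 1. With r = 44 and k = 71: n = 43 · 71 + 1 = 3053 + 1 = 3054. For n = 3053 = 43 · 71, we can put exactly 43 objects in every box, avoiding 44 in any single one — so 3054 is tight.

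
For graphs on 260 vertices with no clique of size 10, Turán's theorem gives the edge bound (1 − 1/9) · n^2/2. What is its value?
Turán density bound = (8/9) · 260^2/2 = 270400/9 ≈ 30044.4444

Turán's theorem: ex(n, K_{r+1}) is achieved by the complete r-partite Turán graph T(n, r) with parts as balanced as possible, and is at most (1 − 1/r) · n^2/2. For r = 9, n = 260: the density bound is (8/9) · 67600/2 = 270400/9 ≈ 30044.4444. The integer-valued extremum is e(T(260, 9)) = 30044, which is strictly less than the density bound 270400/9 since 9 ∤ 260 (the parts of T(260, 9) cannot all be equal).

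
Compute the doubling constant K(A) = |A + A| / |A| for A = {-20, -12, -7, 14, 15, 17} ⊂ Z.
K = |A + A| / |A| = 21/6 = 7/2

Enumerate A + A = {a + b : a, b ∈ A}. With |A| = 6, there are |A|^2 = 36 ordered sum pairs; collecting distinct values, A + A = {-40, -32, -27, -24, -19, -14, -6, -5, -3, 2, 3, 5, 7, 8, 10, 28, 29, 30, 31, 32, 34}, so |A + A| = 21. Thus K = 21/6 = 7/2. For comparison, the minimum possible |A + A| over all 6-element sets is 2·6 − 1 = 11 (so min K = 11/6), attained only by arithmetic progressions.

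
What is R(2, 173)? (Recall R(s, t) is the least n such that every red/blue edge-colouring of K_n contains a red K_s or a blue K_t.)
R(2, 173) = 173

R(2, k) = k for all k ≥ 2: in a 2-colouring of K_k, either some edge is red (a red K_2) or all edges are blue (a blue K_k). And K_{172} coloured all-blue has no blue K_173, so R(2, 173) > 172. Hence R(2, 173) = 173.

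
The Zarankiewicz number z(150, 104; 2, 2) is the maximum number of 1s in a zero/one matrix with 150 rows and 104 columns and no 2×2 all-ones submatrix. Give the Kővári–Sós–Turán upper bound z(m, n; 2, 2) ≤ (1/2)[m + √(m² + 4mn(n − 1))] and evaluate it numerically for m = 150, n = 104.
z(150, 104; 2, 2) ≤ (1/2)[150 + √(150² + 4·150·104·103)] = (1/2)[150 + √6449700] = 1344.813

Kővári–Sós–Turán: let r_1, ..., r_150 be the row sums and z = Σ r_i the total number of 1s. Each pair of columns can share at most one row with both entries 1 (else a 2×2 all-ones block appears), so Σ_i C(r_i, 2) ≤ C(104, 2) = 5356. By convexity Σ_i C(r_i, 2) ≥ 150·C(z/150, 2) = z(z − 150)/(2·150), giving z² − 150z − 150·104·103 ≤ 0 and hence z ≤ (1/2)[150 + √(22500 + 4·1606800)] = (1/2)[150 + √6449700] ≈ (1/2)(150 + 2539.626) = 1344.813.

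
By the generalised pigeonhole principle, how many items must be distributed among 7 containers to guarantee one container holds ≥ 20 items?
n = (20 − 1)·7 + 1 = 134

By the generalised pigeonhole principle, to guarantee some box contains ≥ r objects we need more than (r − 1) · k objects total. Threshold: n = (r − 1) · k + 1. With r = 20 and k = 7: n = 19 · 7 + 1 = 133 + 1 = 134. For n = 133 = 19 · 7, we can put exactly 19 objects in every box, avoiding 20 in any single one — so 134 is tight.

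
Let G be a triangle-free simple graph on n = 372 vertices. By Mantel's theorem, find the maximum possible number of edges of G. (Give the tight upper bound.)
ex(372, K_3) = ⌊372^2/4⌋ = 34596

Mantel (1907): a triangle-free graph on n vertices has at most ⌊n^2/4⌋ edges, with equality for the complete bipartite graph K_{⌊n/2⌋, ⌈n/2⌉}. For n = 372: ⌊372^2/4⌋ = ⌊138384/4⌋ = 34596. The extremal graph is K_{186, 186}, which has 186·186 = 34596 edges.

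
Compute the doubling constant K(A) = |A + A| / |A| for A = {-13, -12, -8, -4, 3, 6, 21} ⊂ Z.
K = |A + A| / |A| = 26/7

Enumerate A + A = {a + b : a, b ∈ A}. With |A| = 7, there are |A|^2 = 49 ordered sum pairs; collecting distinct values, A + A = {-26, -25, -24, -21, -20, -17, -16, -12, -10, -9, -8, -7, -6, -5, -2, -1, 2, 6, 8, 9, 12, 13, 17, 24, 27, 42}, so |A + A| = 26. Thus K = 26/7. For comparison, the minimum possible |A + A| over all 7-element sets is 2·7 − 1 = 13 (so min K = 13/7), attained only by arithmetic progressions.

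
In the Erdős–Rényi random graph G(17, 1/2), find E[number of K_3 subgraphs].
E[# K_3] = C(17, 3) · (1/2)^C(3, 2) = 680 / 2^3 = 85

For each 3-subset S of vertices (there are C(17, 3) = 680 such S), let X_S = 1 if S induces a K_3 (all C(3, 2) = 3 edges present). Then P(X_S = 1) = (1/2)^3 = 1/8. By linearity of expectation, E[# K_3] = C(17, 3) · (1/2)^3 = 680 / 8 = 85.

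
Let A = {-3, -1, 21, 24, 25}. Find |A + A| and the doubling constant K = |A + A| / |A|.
K = |A + A| / |A| = 15/5 = 3

Enumerate A + A = {a + b : a, b ∈ A}. With |A| = 5, there are |A|^2 = 25 ordered sum pairs; collecting distinct values, A + A = {-6, -4, -2, 18, 20, 21, 22, 23, 24, 42, 45, 46, 48, 49, 50}, so |A + A| = 15. Thus K = 15/5 = 3. For comparison, the minimum possible |A + A| over all 5-element sets is 2·5 − 1 = 9 (so min K = 9/5), attained only by arithmetic progressions.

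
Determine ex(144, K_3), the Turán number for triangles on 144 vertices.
ex(144, K_3) = ⌊144^2/4⌋ = 5184

Mantel (1907): a triangle-free graph on n vertices has at most ⌊n^2/4⌋ edges, with equality for the complete bipartite graph K_{⌊n/2⌋, ⌈n/2⌉}. For n = 144: ⌊144^2/4⌋ = ⌊20736/4⌋ = 5184. The extremal graph is K_{72, 72}, which has 72·72 = 5184 edges.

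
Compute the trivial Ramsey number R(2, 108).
R(2, 108) = 108

R(2, k) = k for all k ≥ 2: in a 2-colouring of K_k, either some edge is red (a red K_2) or all edges are blue (a blue K_k). And K_{107} coloured all-blue has no blue K_108, so R(2, 108) > 107. Hence R(2, 108) = 108.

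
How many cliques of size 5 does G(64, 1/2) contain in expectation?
E[# K_5] = C(64, 5) · (1/2)^C(5, 2) = 7624512 / 2^10 = 119133/16 = 7445.8125

For each 5-subset S of vertices (there are C(64, 5) = 7624512 such S), let X_S = 1 if S induces a K_5 (all C(5, 2) = 10 edges present). Then P(X_S = 1) = (1/2)^10 = 1/1024. By linearity of expectation, E[# K_5] = C(64, 5) · (1/2)^10 = 7624512 / 1024 = 119133/16 = 7445.8125.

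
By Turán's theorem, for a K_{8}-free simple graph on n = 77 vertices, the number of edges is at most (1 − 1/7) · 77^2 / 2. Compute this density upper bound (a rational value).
Turán density bound = (6/7) · 77^2/2 = 2541

Turán's theorem: ex(n, K_{r+1}) is achieved by the complete r-partite Turán graph T(n, r) with parts as balanced as possible, and is at most (1 − 1/r) · n^2/2. For r = 7, n = 77: the density bound is (6/7) · 5929/2 = 2541. Since 7 ∣ 77, the Turán graph T(77, 7) has parts of equal size 11, and its edge count e(T(77, 7)) = 2541 attains the density bound exactly.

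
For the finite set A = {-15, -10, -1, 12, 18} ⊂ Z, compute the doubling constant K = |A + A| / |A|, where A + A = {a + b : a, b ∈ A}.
K = |A + A| / |A| = 15/5 = 3

Enumerate A + A = {a + b : a, b ∈ A}. With |A| = 5, there are |A|^2 = 25 ordered sum pairs; collecting distinct values, A + A = {-30, -25, -20, -16, -11, -3, -2, 2, 3, 8, 11, 17, 24, 30, 36}, so |A + A| = 15. Thus K = 15/5 = 3. For comparison, the minimum possible |A + A| over all 5-element sets is 2·5 − 1 = 9 (so min K = 9/5), attained only by arithmetic progressions.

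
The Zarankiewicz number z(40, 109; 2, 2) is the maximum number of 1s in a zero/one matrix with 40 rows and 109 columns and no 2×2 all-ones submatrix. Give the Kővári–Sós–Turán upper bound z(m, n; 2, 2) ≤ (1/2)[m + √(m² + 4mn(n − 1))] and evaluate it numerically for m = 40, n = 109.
z(40, 109; 2, 2) ≤ (1/2)[40 + √(40² + 4·40·109·108)] = (1/2)[40 + √1885120] = 706.4984

Kővári–Sós–Turán: let r_1, ..., r_40 be the row sums and z = Σ r_i the total number of 1s. Each pair of columns can share at most one row with both entries 1 (else a 2×2 all-ones block appears), so Σ_i C(r_i, 2) ≤ C(109, 2) = 5886. By convexity Σ_i C(r_i, 2) ≥ 40·C(z/40, 2) = z(z − 40)/(2·40), giving z² − 40z − 40·109·108 ≤ 0 and hence z ≤ (1/2)[40 + √(1600 + 4·470880)] = (1/2)[40 + √1885120] ≈ (1/2)(40 + 1372.9967) = 706.4984.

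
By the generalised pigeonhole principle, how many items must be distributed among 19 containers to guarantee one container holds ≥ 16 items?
n = (16 − 1)·19 + 1 = 286

By the generalised pigeonhole principle, to guarantee some box contains ≥ r objects we need more than (r − 1) · k objects total. Threshold: n = (r − 1) · k + 1. With r = 16 and k = 19: n = 15 · 19 + 1 = 285 + 1 = 286. For n = 285 = 15 · 19, we can put exactly 15 objects in every box, avoiding 16 in any single one — so 286 is tight.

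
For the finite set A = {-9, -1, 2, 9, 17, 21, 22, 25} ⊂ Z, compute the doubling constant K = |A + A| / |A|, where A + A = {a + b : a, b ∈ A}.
K = |A + A| / |A| = 31/8

Enumerate A + A = {a + b : a, b ∈ A}. With |A| = 8, there are |A|^2 = 64 ordered sum pairs; collecting distinct values, A + A = {-18, -10, -7, -2, 0, 1, 4, 8, 11, 12, 13, 16, 18, 19, 20, 21, 23, 24, 26, 27, 30, 31, 34, 38, 39, 42, 43, 44, 46, 47, 50}, so |A + A| = 31. Thus K = 31/8. For comparison, the minimum possible |A + A| over all 8-element sets is 2·8 − 1 = 15 (so min K = 15/8), attained only by arithmetic progressions.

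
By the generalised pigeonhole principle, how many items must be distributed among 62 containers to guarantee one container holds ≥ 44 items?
n = (44 − 1)·62 + 1 = 2667

By the generalised pigeonhole principle, to guarantee some box contains ≥ r objects we need more than (r − 1) · k objects total. Threshold: n = (r − 1) · k + 1. With r = 44 and k = 62: n = 43 · 62 + 1 = 2666 + 1 = 2667. For n = 2666 = 43 · 62, we can put exactly 43 objects in every box, avoiding 44 in any single one — so 2667 is tight.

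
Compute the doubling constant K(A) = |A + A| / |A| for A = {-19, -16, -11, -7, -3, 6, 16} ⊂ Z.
K = |A + A| / |A| = 25/7

Enumerate A + A = {a + b : a, b ∈ A}. With |A| = 7, there are |A|^2 = 49 ordered sum pairs; collecting distinct values, A + A = {-38, -35, -32, -30, -27, -26, -23, -22, -19, -18, -14, -13, -10, -6, -5, -3, -1, 0, 3, 5, 9, 12, 13, 22, 32}, so |A + A| = 25. Thus K = 25/7. For comparison, the minimum possible |A + A| over all 7-element sets is 2·7 − 1 = 13 (so min K = 13/7), attained only by arithmetic progressions.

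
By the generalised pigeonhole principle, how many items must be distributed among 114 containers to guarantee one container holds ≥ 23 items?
n = (23 − 1)·114 + 1 = 2509

By the generalised pigeonhole principle, to guarantee some box contains ≥ r objects we need more than (r − 1) · k objects total. Threshold: n = (r − 1) · k + 1. With r = 23 and k = 114: n = 22 · 114 + 1 = 2508 + 1 = 2509. For n = 2508 = 22 · 114, we can put exactly 22 objects in every box, avoiding 23 in any single one — so 2509 is tight.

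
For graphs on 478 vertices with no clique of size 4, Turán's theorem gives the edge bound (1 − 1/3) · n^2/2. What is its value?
Turán density bound = (2/3) · 478^2/2 = 228484/3 ≈ 76161.3333

Turán's theorem: ex(n, K_{r+1}) is achieved by the complete r-partite Turán graph T(n, r) with parts as balanced as possible, and is at most (1 − 1/r) · n^2/2. For r = 3, n = 478: the density bound is (2/3) · 228484/2 = 228484/3 ≈ 76161.3333. The integer-valued extremum is e(T(478, 3)) = 76161, which is strictly less than the density bound 228484/3 since 3 ∤ 478 (the parts of T(478, 3) cannot all be equal).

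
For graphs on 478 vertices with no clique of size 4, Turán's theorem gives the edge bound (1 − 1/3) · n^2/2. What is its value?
Turán density bound = (2/3) · 478^2/2 = 228484/3 ≈ 76161.3333

Turán's theorem: ex(n, K_{r+1}) is achieved by the complete r-partite Turán graph T(n, r) with parts as balanced as possible, and is at most (1 − 1/r) · n^2/2. For r = 3, n = 478: the density bound is (2/3) · 228484/2 = 228484/3 ≈ 76161.3333. The integer-valued extremum is e(T(478, 3)) = 76161, which is strictly less than the density bound 228484/3 since 3 ∤ 478 (the parts of T(478, 3) cannot all be equal).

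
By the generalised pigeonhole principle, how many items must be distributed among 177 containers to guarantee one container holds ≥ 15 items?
n = (15 − 1)·177 + 1 = 2479

By the generalised pigeonhole principle, to guarantee some box contains ≥ r objects we need more than (r − 1) · k objects total. Threshold: n = (r − 1) · k + 1. With r = 15 and k = 177: n = 14 · 177 + 1 = 2478 + 1 = 2479. For n = 2478 = 14 · 177, we can put exactly 14 objects in every box, avoiding 15 in any single one — so 2479 is tight.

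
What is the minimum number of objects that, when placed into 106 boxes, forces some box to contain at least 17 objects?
n = (17 − 1)·106 + 1 = 1697

By the generalised pigeonhole principle, to guarantee some box contains ≥ r objects we need more than (r − 1) · k objects total. Threshold: n = (r − 1) · k + 1. With r = 17 and k = 106: n = 16 · 106 + 1 = 1696 + 1 = 1697. For n = 1696 = 16 · 106, we can put exactly 16 objects in every box, avoiding 17 in any single one — so 1697 is tight.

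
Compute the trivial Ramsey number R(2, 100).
R(2, 100) = 100

R(2, k) = k for all k ≥ 2: in a 2-colouring of K_k, either some edge is red (a red K_2) or all edges are blue (a blue K_k). And K_{99} coloured all-blue has no blue K_100, so R(2, 100) > 99. Hence R(2, 100) = 100.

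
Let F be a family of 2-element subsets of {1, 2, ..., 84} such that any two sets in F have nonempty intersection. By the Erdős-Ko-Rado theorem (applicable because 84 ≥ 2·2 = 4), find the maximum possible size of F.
max |F| = C(83, 1) = 83

The Erdős-Ko-Rado theorem states: for n ≥ 2k, an intersecting family of k-subsets of an n-element set has size at most C(n − 1, k − 1), with equality for 'star' families {A ⊆ [n] : |A| = k, i ∈ A} (fix an element i). For n = 84, k = 2: C(83, 1) = 83.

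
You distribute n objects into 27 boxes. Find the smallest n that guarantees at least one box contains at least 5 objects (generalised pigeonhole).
n = (5 − 1)·27 + 1 = 109

By the generalised pigeonhole principle, to guarantee some box contains ≥ r objects we need more than (r − 1) · k objects total. Threshold: n = (r − 1) · k + 1. With r = 5 and k = 27: n = 4 · 27 + 1 = 108 + 1 = 109. For n = 108 = 4 · 27, we can put exactly 4 objects in every box, avoiding 5 in any single one — so 109 is tight.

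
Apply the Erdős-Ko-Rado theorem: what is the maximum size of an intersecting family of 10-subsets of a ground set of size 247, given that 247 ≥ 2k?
max |F| = C(246, 9) = 7840662620493780

Erdős-Ko-Rado (1961): when n ≥ 2k, max |F| = C(n−1, k−1). The bound is attained by the star {A : i ∈ A} for any fixed i ∈ [n]. Here C(247−1, 10−1) = C(246, 9) = 7840662620493780.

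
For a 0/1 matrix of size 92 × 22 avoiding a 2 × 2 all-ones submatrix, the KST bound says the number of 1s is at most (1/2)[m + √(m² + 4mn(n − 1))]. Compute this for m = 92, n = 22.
z(92, 22; 2, 2) ≤ (1/2)[92 + √(92² + 4·92·22·21)] = (1/2)[92 + √178480] = 257.2345

Kővári–Sós–Turán: let r_1, ..., r_92 be the row sums and z = Σ r_i the total number of 1s. Each pair of columns can share at most one row with both entries 1 (else a 2×2 all-ones block appears), so Σ_i C(r_i, 2) ≤ C(22, 2) = 231. By convexity Σ_i C(r_i, 2) ≥ 92·C(z/92, 2) = z(z − 92)/(2·92), giving z² − 92z − 92·22·21 ≤ 0 and hence z ≤ (1/2)[92 + √(8464 + 4·42504)] = (1/2)[92 + √178480] ≈ (1/2)(92 + 422.4689) = 257.2345.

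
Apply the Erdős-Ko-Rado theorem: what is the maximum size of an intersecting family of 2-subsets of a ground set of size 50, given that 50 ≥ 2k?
max |F| = C(49, 1) = 49

Erdős-Ko-Rado (1961): when n ≥ 2k, max |F| = C(n−1, k−1). The bound is attained by the star {A : i ∈ A} for any fixed i ∈ [n]. Here C(50−1, 2−1) = C(49, 1) = 49.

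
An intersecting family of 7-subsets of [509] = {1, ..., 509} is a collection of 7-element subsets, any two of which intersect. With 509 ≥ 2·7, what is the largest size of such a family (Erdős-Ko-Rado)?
max |F| = C(508, 6) = 23172857535828

Erdős-Ko-Rado (1961): when n ≥ 2k, max |F| = C(n−1, k−1). The bound is attained by the star {A : i ∈ A} for any fixed i ∈ [n]. Here C(509−1, 7−1) = C(508, 6) = 23172857535828.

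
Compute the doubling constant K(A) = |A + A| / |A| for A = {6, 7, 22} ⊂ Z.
K = |A + A| / |A| = 6/3 = 2

Enumerate A + A = {a + b : a, b ∈ A}. With |A| = 3, there are |A|^2 = 9 ordered sum pairs; collecting distinct values, A + A = {12, 13, 14, 28, 29, 44}, so |A + A| = 6. Thus K = 6/3 = 2. For comparison, the minimum possible |A + A| over all 3-element sets is 2·3 − 1 = 5 (so min K = 5/3), attained only by arithmetic progressions.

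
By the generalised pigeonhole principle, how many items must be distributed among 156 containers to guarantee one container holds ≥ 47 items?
n = (47 − 1)·156 + 1 = 7177

By the generalised pigeonhole principle, to guarantee some box contains ≥ r objects we need more than (r − 1) · k objects total. Threshold: n = (r − 1) · k + 1. With r = 47 and k = 156: n = 46 · 156 + 1 = 7176 + 1 = 7177. For n = 7176 = 46 · 156, we can put exactly 46 objects in every box, avoiding 47 in any single one — so 7177 is tight.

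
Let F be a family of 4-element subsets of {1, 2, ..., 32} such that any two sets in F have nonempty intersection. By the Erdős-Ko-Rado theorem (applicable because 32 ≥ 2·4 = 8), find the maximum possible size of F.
max |F| = C(31, 3) = 4495

Erdős-Ko-Rado (1961): when n ≥ 2k, max |F| = C(n−1, k−1). The bound is attained by the star {A : i ∈ A} for any fixed i ∈ [n]. Here C(32−1, 4−1) = C(31, 3) = 4495.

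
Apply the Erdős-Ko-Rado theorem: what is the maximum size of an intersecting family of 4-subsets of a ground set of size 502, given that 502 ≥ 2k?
max |F| = C(501, 3) = 20833250

The Erdős-Ko-Rado theorem states: for n ≥ 2k, an intersecting family of k-subsets of an n-element set has size at most C(n − 1, k − 1), with equality for 'star' families {A ⊆ [n] : |A| = k, i ∈ A} (fix an element i). For n = 502, k = 4: C(501, 3) = 20833250.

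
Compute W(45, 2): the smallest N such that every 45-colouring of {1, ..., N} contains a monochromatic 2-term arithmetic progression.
W(45, 2) = 45 + 1 = 46

A 2-term AP is any pair of integers, so a monochromatic 2-AP exists iff some colour is used at least twice. With 45 colours, the colouring i ↦ i on {1, ..., 45} uses each colour once, avoiding any monochromatic pair, so W(45, 2) > 45. For {1, ..., 46}, pigeonhole forces two integers of the same colour, which form a monochromatic 2-AP. Hence W(45, 2) = 46.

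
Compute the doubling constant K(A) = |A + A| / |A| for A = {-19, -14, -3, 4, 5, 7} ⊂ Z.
K = |A + A| / |A| = 21/6 = 7/2

Enumerate A + A = {a + b : a, b ∈ A}. With |A| = 6, there are |A|^2 = 36 ordered sum pairs; collecting distinct values, A + A = {-38, -33, -28, -22, -17, -15, -14, -12, -10, -9, -7, -6, 1, 2, 4, 8, 9, 10, 11, 12, 14}, so |A + A| = 21. Thus K = 21/6 = 7/2. For comparison, the minimum possible |A + A| over all 6-element sets is 2·6 − 1 = 11 (so min K = 11/6), attained only by arithmetic progressions.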